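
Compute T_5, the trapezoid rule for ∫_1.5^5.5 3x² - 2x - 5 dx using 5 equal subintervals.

Δx = (5.5 − 1.5)/5 = 0.8.
f(1.5) = -1.25, f(2.3) = 6.27, f(3.1) = 17.63, f(3.9) = 32.83, f(4.7) = 51.87, f(5.5) = 74.75.
T_5 = (Δx/2)·[f(x_0) + 2f(x_1) + ... + 2f(x_{4}) + f(x_5)].
Sum = 116.28.

116.28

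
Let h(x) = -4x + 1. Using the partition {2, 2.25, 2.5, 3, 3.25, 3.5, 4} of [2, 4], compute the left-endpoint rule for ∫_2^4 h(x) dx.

-20.5

Subinterval widths: 0.25, 0.25, 0.5, 0.25, 0.25, 0.5.
Left endpoints: 2, 2.25, 2.5, 3, 3.25, 3.5.
h(2) = -7, h(2.25) = -8, h(2.5) = -9, h(3) = -11, h(3.25) = -12, h(3.5) = -13.
Sum = Σ Δx_i · h(x_i).
Sum = -20.5.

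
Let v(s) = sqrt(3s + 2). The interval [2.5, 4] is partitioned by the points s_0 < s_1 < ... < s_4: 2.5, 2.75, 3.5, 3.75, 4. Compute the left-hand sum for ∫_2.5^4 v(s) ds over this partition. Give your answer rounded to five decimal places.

4.96562

Subinterval widths: 0.25, 0.75, 0.25, 0.25.
Left endpoints: 2.5, 2.75, 3.5, 3.75.
v(2.5) ≈ 3.08221, v(2.75) ≈ 3.20156, v(3.5) ≈ 3.53553, v(3.75) ≈ 3.64005.
Sum = Σ Δs_i · v(s_i).
Sum ≈ 4.96562.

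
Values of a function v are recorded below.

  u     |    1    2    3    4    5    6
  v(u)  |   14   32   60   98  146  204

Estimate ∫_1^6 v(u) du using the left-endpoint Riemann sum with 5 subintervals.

Δu = 1.
Sum = 1·[14 + 32 + 60 + 98 + 146] = 350.

350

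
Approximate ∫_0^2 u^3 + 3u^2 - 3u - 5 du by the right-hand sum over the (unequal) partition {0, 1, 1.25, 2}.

Subinterval widths: 1, 0.25, 0.75.
Right endpoints: 1, 1.25, 2.
f(1) = -4, f(1.25) = -2.109375, f(2) = 9.
Sum = Σ Δu_i · f(u_i).
Sum = 2.22265625.

2.22265625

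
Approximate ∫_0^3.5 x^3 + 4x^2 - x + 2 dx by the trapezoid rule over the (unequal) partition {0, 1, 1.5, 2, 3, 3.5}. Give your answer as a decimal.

99.03125

Subinterval widths: 1, 0.5, 0.5, 1, 0.5.
f(0) = 2, f(1) = 6, f(1.5) = 12.875, f(2) = 24, f(3) = 62, f(3.5) = 90.375.
On each subinterval the trapezoid contributes (Δx_i/2)·[f(x_{i-1}) + f(x_i)].
Sum = 99.03125.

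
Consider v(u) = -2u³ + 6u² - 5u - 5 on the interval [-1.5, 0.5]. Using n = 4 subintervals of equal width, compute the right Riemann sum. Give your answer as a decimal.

-2

Δu = (0.5 − (-1.5))/4 = 0.5.
Right endpoints: -1, -0.5, 0, 0.5.
v(-1) = 8, v(-0.5) = -0.75, v(0) = -5, v(0.5) = -6.25.
Sum = Δu · [v(-1) + v(-0.5) + v(0) + v(0.5)].
Sum = -2.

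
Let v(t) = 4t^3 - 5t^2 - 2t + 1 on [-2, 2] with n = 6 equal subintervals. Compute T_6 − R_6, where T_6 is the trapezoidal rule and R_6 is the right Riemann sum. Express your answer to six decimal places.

T_6 ≈ -24.14814815.
R_6 ≈ -5.48148148.
T_6 − R_6 ≈ -18.666667.

-18.666667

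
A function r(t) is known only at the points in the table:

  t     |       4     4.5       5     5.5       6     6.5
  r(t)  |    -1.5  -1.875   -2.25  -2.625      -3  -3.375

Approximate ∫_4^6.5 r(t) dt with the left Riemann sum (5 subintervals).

-5.625

Δt = 0.5.
Sum = 0.5·[(-1.5) + (-1.875) + (-2.25) + (-2.625) + (-3)] = -5.625.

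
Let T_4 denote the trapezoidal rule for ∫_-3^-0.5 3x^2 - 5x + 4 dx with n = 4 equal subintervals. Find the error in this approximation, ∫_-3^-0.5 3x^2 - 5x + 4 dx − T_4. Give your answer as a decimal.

-0.48828125

Exact integral: ∫_-3^-0.5 f(x) dx = 58.75.
T_4 = 59.23828125.
Error = 58.75 − 59.23828125 = -0.48828125.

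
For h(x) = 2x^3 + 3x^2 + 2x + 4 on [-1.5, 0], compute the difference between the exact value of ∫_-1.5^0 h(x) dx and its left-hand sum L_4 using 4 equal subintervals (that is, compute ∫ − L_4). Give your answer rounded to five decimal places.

0.61523

Exact integral: ∫_-1.5^0 h(x) dx = 4.59375.
L_4 ≈ 3.9785156.
Error ≈ 4.59375 − 3.9785156 ≈ 0.61523.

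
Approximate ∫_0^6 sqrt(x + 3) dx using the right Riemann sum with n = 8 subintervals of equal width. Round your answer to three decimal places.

Δx = (6 − 0)/8 = 0.75.
Right endpoints: 0.75, 1.5, 2.25, 3, 3.75, 4.5, 5.25, 6.
f(0.75) ≈ 1.936, f(1.5) ≈ 2.121, f(2.25) ≈ 2.291, f(3) ≈ 2.449, f(3.75) ≈ 2.598, f(4.5) ≈ 2.739, f(5.25) ≈ 2.872, f(6) ≈ 3.000.
Sum = Δx · [f(0.75) + f(1.5) + f(2.25) + ...].
Sum ≈ 15.006.

15.006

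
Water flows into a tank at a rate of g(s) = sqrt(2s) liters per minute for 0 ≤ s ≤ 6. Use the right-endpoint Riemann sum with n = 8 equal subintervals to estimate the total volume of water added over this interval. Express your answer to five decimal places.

Δs = (6 − 0)/8 = 0.75.
Right endpoints: 0.75, 1.5, 2.25, 3, 3.75, 4.5, 5.25, 6.
g(0.75) ≈ 1.22474, g(1.5) ≈ 1.73205, g(2.25) ≈ 2.12132, g(3) ≈ 2.44949, g(3.75) ≈ 2.73861, g(4.5) ≈ 3.00000, g(5.25) ≈ 3.24037, g(6) ≈ 3.46410.
Sum = Δs · [g(0.75) + g(1.5) + g(2.25) + ...].
Sum ≈ 14.97802.

14.97802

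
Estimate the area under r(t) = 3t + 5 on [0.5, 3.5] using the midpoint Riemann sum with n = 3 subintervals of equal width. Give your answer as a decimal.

Δt = (3.5 − 0.5)/3 = 1.
Midpoints: 1, 2, 3.
r(1) = 8, r(2) = 11, r(3) = 14.
Sum = Δt · [r(1) + r(2) + r(3)].
Sum = 33.

33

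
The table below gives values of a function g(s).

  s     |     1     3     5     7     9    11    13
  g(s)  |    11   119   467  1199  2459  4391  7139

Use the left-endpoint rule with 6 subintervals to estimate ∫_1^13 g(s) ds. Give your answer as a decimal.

Δs = 2.
Sum = 2·[11 + 119 + 467 + 1199 + 2459 + 4391] = 17292.

17292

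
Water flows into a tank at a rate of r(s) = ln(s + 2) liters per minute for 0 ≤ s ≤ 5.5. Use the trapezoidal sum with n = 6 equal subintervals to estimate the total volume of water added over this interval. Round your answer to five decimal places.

Δs = (5.5 − 0)/6 = 11/12.
r(0) ≈ 0.69315, r(11/12) ≈ 1.07044, r(11/6) ≈ 1.34373, r(2.75) ≈ 1.55814, r(11/3) ≈ 1.73460, r(55/12) ≈ 1.88454, r(5.5) ≈ 2.01490.
T_6 = (Δs/2)·[r(s_0) + 2r(s_1) + ... + 2r(s_{5}) + r(s_6)].
Sum ≈ 8.20003.

8.20003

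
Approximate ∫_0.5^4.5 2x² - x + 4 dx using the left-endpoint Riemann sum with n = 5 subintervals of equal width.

53.12

Δx = (4.5 − 0.5)/5 = 0.8.
Left endpoints: 0.5, 1.3, 2.1, 2.9, 3.7.
f(0.5) = 4, f(1.3) = 6.08, f(2.1) = 10.72, f(2.9) = 17.92, f(3.7) = 27.68.
Sum = Δx · [f(0.5) + f(1.3) + f(2.1) + f(2.9) + f(3.7)].
Sum = 53.12.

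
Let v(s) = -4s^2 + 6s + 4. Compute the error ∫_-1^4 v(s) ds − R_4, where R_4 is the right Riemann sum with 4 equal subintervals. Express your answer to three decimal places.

23.958

Exact integral: ∫_-1^4 v(s) ds ≈ -21.66667.
R_4 = -45.625.
Error ≈ -21.66667 − (-45.625) ≈ 23.958.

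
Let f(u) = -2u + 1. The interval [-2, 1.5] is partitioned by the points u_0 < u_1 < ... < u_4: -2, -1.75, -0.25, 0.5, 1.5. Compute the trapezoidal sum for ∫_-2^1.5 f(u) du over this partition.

5.25

Subinterval widths: 0.25, 1.5, 0.75, 1.
f(-2) = 5, f(-1.75) = 4.5, f(-0.25) = 1.5, f(0.5) = 0, f(1.5) = -2.
On each subinterval the trapezoid contributes (Δu_i/2)·[f(u_{i-1}) + f(u_i)].
Sum = 5.25.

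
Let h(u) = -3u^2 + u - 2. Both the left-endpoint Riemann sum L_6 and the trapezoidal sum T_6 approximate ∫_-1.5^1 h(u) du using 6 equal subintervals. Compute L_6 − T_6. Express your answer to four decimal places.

-1.3021

L_6 ≈ -11.519097.
T_6 ≈ -10.217014.
L_6 − T_6 ≈ -1.3021.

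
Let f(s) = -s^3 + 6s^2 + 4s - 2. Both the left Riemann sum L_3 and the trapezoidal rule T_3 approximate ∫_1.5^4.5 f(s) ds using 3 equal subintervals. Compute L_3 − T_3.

-16.125

L_3 = 86.625.
T_3 = 102.75.
L_3 − T_3 = -16.125.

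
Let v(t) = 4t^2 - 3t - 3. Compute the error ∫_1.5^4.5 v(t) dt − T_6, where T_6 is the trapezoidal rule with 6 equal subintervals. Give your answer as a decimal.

Exact integral: ∫_1.5^4.5 v(t) dt = 81.
T_6 = 81.5.
Error = 81 − 81.5 = -0.5.

-0.5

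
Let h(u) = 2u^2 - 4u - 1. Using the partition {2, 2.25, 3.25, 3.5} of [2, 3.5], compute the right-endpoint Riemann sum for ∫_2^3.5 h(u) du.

9.53125

Subinterval widths: 0.25, 1, 0.25.
Right endpoints: 2.25, 3.25, 3.5.
h(2.25) = 0.125, h(3.25) = 7.125, h(3.5) = 9.5.
Sum = Σ Δu_i · h(u_i).
Sum = 9.53125.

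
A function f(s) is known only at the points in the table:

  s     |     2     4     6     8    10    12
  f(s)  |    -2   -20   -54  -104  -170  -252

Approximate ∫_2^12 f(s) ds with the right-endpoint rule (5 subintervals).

Δs = 2.
Sum = 2·[(-20) + (-54) + (-104) + (-170) + (-252)] = -1200.

-1200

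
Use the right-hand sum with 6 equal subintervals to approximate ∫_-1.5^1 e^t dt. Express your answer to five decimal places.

Δt = (1 − (-1.5))/6 = 5/12.
Right endpoints: -13/12, -2/3, -0.25, 1/6, 7/12, 1.
f(-13/12) ≈ 0.33847, f(-2/3) ≈ 0.51342, f(-0.25) ≈ 0.77880, f(1/6) ≈ 1.18136, f(7/12) ≈ 1.79200, f(1) ≈ 2.71828.
Sum = Δt · [f(-13/12) + f(-2/3) + f(-0.25) + ...].
Sum ≈ 3.05097.

3.05097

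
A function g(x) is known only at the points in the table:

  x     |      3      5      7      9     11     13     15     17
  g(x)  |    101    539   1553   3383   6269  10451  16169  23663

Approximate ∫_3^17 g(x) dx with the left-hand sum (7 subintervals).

76930

Δx = 2.
Sum = 2·[101 + 539 + 1553 + 3383 + 6269 + 10451 + 16169] = 76930.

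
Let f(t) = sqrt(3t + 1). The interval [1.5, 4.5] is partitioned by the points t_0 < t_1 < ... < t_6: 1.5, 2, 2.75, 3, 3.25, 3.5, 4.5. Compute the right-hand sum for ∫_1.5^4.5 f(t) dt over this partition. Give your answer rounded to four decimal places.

9.8698

Subinterval widths: 0.5, 0.75, 0.25, 0.25, 0.25, 1.
Right endpoints: 2, 2.75, 3, 3.25, 3.5, 4.5.
f(2) ≈ 2.6458, f(2.75) ≈ 3.0414, f(3) ≈ 3.1623, f(3.25) ≈ 3.2787, f(3.5) ≈ 3.3912, f(4.5) ≈ 3.8079.
Sum = Σ Δt_i · f(t_i).
Sum ≈ 9.8698.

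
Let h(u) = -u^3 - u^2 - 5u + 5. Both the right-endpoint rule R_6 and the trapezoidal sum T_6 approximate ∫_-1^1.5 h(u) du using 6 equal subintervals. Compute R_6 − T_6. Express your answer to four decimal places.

-3.7760

R_6 ≈ 2.998409.
T_6 ≈ 6.774450.
R_6 − T_6 ≈ -3.7760.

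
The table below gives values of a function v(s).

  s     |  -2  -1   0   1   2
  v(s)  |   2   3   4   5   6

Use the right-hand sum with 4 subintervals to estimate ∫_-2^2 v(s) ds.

18

Δs = 1.
Sum = 1·[3 + 4 + 5 + 6] = 18.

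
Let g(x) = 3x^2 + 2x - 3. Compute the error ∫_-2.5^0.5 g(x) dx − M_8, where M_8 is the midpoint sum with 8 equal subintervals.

Exact integral: ∫_-2.5^0.5 g(x) dx = 0.75.
M_8 = 0.64453125.
Error = 0.75 − 0.64453125 = 0.10546875.

0.10546875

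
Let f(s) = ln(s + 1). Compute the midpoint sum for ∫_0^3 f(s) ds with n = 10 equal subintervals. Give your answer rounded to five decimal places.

Δs = (3 − 0)/10 = 0.3.
Midpoints: 0.15, 0.45, 0.75, 1.05, 1.35, 1.65, 1.95, 2.25, 2.55, 2.85.
f(0.15) ≈ 0.13976, f(0.45) ≈ 0.37156, f(0.75) ≈ 0.55962, f(1.05) ≈ 0.71784, f(1.35) ≈ 0.85442, f(1.65) ≈ 0.97456, f(1.95) ≈ 1.08181, f(2.25) ≈ 1.17865, f(2.55) ≈ 1.26695, f(2.85) ≈ 1.34807.
Sum = Δs · [f(0.15) + f(0.45) + f(0.75) + ...].
Sum ≈ 2.54797.

2.54797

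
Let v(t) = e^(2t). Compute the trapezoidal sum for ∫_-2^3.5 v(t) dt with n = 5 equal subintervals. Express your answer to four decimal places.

753.4527

Δt = (3.5 − (-2))/5 = 1.1.
v(-2) ≈ 0.0183, v(-0.9) ≈ 0.1653, v(0.2) ≈ 1.4918, v(1.3) ≈ 13.4637, v(2.4) ≈ 121.5104, v(3.5) ≈ 1096.6332.
T_5 = (Δt/2)·[v(t_0) + 2v(t_1) + ... + 2v(t_{4}) + v(t_5)].
Sum ≈ 753.4527.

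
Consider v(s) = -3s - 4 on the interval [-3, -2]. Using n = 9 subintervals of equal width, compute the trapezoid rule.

3.5

Δs = (-2 − (-3))/9 = 1/9.
v(-3) = 5, v(-26/9) = 14/3, v(-25/9) = 13/3, v(-8/3) = 4, v(-23/9) = 11/3, v(-22/9) = 10/3, v(-7/3) = 3, v(-20/9) = 8/3, v(-19/9) = 7/3, v(-2) = 2.
T_9 = (Δs/2)·[v(s_0) + 2v(s_1) + ... + 2v(s_{8}) + v(s_9)].
Sum = 3.5.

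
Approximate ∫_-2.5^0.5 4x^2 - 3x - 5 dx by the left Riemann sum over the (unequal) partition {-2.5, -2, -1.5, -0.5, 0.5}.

Subinterval widths: 0.5, 0.5, 1, 1.
Left endpoints: -2.5, -2, -1.5, -0.5.
f(-2.5) = 27.5, f(-2) = 17, f(-1.5) = 8.5, f(-0.5) = -2.5.
Sum = Σ Δx_i · f(x_i).
Sum = 28.25.

28.25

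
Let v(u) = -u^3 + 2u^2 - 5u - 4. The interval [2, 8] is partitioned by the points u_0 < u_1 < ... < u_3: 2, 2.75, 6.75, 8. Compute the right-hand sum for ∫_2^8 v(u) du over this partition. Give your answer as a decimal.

Subinterval widths: 0.75, 4, 1.25.
Right endpoints: 2.75, 6.75, 8.
v(2.75) = -23.421875, v(6.75) = -254.171875, v(8) = -428.
Sum = Σ Δu_i · v(u_i).
Sum = -1569.25390625.

-1569.25390625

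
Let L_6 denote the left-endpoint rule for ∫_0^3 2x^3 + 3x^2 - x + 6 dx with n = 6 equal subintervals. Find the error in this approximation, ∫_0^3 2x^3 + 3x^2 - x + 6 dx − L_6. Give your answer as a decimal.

Exact integral: ∫_0^3 f(x) dx = 81.
L_6 = 63.
Error = 81 − 63 = 18.

18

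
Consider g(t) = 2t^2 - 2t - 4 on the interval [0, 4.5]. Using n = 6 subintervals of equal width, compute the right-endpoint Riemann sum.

35.15625

Δt = (4.5 − 0)/6 = 0.75.
Right endpoints: 0.75, 1.5, 2.25, 3, 3.75, 4.5.
g(0.75) = -4.375, g(1.5) = -2.5, g(2.25) = 1.625, g(3) = 8, g(3.75) = 16.625, g(4.5) = 27.5.
Sum = Δt · [g(0.75) + g(1.5) + g(2.25) + ...].
Sum = 35.15625.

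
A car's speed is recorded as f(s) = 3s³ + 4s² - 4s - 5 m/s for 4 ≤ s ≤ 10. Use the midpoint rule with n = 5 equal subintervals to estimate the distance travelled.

Δs = (10 − 4)/5 = 1.2.
Midpoints: 4.6, 5.8, 7, 8.2, 9.4.
f(4.6) = 353.248, f(5.8) = 691.696, f(7) = 1192, f(8.2) = 1885.264, f(9.4) = 2802.592.
Sum = Δs · [f(4.6) + f(5.8) + f(7) + f(8.2) + f(9.4)].
Sum = 8309.76.

8309.76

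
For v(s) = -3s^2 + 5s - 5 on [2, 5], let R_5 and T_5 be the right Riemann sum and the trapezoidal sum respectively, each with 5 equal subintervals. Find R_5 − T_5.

R_5 = -94.44.
T_5 = -80.04.
R_5 − T_5 = -14.4.

-14.4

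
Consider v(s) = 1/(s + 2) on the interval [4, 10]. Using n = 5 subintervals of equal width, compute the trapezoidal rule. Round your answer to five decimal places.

0.69563

Δs = (10 − 4)/5 = 1.2.
v(4) = 1/6, v(5.2) = 5/36, v(6.4) = 5/42, v(7.6) = 5/48, v(8.8) = 5/54, v(10) = 1/12.
T_5 = (Δs/2)·[v(s_0) + 2v(s_1) + ... + 2v(s_{4}) + v(s_5)].
Sum ≈ 0.69563.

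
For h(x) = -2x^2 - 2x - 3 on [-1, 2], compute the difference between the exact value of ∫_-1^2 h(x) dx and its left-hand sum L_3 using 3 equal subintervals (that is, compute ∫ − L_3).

Exact integral: ∫_-1^2 h(x) dx = -18.
L_3 = -13.
Error = -18 − (-13) = -5.

-5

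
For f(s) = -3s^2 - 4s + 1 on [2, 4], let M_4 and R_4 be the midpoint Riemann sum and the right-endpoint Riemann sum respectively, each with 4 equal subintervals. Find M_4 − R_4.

M_4 = -77.875.
R_4 = -89.25.
M_4 − R_4 = 11.375.

11.375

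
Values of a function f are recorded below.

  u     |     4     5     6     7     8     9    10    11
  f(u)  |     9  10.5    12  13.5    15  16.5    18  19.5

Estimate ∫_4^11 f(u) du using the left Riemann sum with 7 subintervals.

Δu = 1.
Sum = 1·[9 + 10.5 + 12 + 13.5 + 15 + 16.5 + 18] = 94.5.

94.5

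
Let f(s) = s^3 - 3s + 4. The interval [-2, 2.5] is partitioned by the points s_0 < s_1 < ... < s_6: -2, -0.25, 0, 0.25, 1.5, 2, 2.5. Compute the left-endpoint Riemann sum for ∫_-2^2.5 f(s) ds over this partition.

Subinterval widths: 1.75, 0.25, 0.25, 1.25, 0.5, 0.5.
Left endpoints: -2, -0.25, 0, 0.25, 1.5, 2.
f(-2) = 2, f(-0.25) = 4.734375, f(0) = 4, f(0.25) = 3.265625, f(1.5) = 2.875, f(2) = 6.
Sum = Σ Δs_i · f(s_i).
Sum = 14.203125.

14.203125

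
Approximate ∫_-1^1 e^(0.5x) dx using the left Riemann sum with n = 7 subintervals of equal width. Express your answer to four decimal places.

Δx = (1 − (-1))/7 = 2/7.
Left endpoints: -1, -5/7, -3/7, -1/7, 1/7, 3/7, 5/7.
f(-1) ≈ 0.6065, f(-5/7) ≈ 0.6997, f(-3/7) ≈ 0.8071, f(-1/7) ≈ 0.9311, f(1/7) ≈ 1.0740, f(3/7) ≈ 1.2390, f(5/7) ≈ 1.4292.
Sum = Δx · [f(-1) + f(-5/7) + f(-3/7) + ...].
Sum ≈ 1.9390.

1.9390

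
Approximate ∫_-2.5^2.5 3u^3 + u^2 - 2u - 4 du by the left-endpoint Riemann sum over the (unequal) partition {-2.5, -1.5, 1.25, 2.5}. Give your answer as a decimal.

-62.87890625

Subinterval widths: 1, 2.75, 1.25.
Left endpoints: -2.5, -1.5, 1.25.
f(-2.5) = -39.625, f(-1.5) = -8.875, f(1.25) = 0.921875.
Sum = Σ Δu_i · f(u_i).
Sum = -62.87890625.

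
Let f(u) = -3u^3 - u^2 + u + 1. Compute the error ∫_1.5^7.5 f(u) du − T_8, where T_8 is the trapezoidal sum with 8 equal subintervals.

23.34375

Exact integral: ∫_1.5^7.5 f(u) du = -2475.75.
T_8 = -2499.09375.
Error = -2475.75 − (-2499.09375) = 23.34375.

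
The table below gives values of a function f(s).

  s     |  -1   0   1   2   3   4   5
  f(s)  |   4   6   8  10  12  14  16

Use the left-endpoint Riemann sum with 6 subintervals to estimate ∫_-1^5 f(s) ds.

54

Δs = 1.
Sum = 1·[4 + 6 + 8 + 10 + 12 + 14] = 54.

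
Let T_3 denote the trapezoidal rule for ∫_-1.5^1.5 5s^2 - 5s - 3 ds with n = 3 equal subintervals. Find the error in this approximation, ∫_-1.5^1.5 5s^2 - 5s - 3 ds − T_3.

Exact integral: ∫_-1.5^1.5 f(s) ds = 2.25.
T_3 = 4.75.
Error = 2.25 − 4.75 = -2.5.

-2.5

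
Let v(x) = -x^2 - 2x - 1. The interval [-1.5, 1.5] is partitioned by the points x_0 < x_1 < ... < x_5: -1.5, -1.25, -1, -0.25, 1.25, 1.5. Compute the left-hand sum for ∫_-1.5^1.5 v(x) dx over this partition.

-2.1875

Subinterval widths: 0.25, 0.25, 0.75, 1.5, 0.25.
Left endpoints: -1.5, -1.25, -1, -0.25, 1.25.
v(-1.5) = -0.25, v(-1.25) = -0.0625, v(-1) = 0, v(-0.25) = -0.5625, v(1.25) = -5.0625.
Sum = Σ Δx_i · v(x_i).
Sum = -2.1875.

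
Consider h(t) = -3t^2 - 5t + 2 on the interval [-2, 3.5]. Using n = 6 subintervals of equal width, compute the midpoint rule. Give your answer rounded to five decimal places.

-59.34462

Δt = (3.5 − (-2))/6 = 11/12.
Midpoints: -37/24, -0.625, 7/24, 29/24, 2.125, 73/24.
h(-37/24) = 2.578125, h(-0.625) = 3.953125, h(7/24) = 55/192, h(29/24) = -8.421875, h(2.125) = -22.171875, h(73/24) = -7865/192.
Sum = Δt · [h(-37/24) + h(-0.625) + h(7/24) + ...].
Sum ≈ -59.34462.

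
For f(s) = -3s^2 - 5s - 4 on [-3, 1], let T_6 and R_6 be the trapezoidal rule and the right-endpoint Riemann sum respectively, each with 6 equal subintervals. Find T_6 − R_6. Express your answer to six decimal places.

-1.333333

T_6 ≈ -24.88888889.
R_6 ≈ -23.55555556.
T_6 − R_6 ≈ -1.333333.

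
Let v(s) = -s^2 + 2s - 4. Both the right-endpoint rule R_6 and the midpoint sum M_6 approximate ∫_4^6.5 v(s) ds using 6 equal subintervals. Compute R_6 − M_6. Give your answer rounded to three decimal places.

R_6 ≈ -58.45775.
M_6 ≈ -53.92216.
R_6 − M_6 ≈ -4.536.

-4.536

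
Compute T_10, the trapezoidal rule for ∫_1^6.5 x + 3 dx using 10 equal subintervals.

Δx = (6.5 − 1)/10 = 0.55.
f(1) = 4, f(1.55) = 4.55, f(2.1) = 5.1, f(2.65) = 5.65, f(3.2) = 6.2, f(3.75) = 6.75, f(4.3) = 7.3, f(4.85) = 7.85, f(5.4) = 8.4, f(5.95) = 8.95, f(6.5) = 9.5.
T_10 = (Δx/2)·[f(x_0) + 2f(x_1) + ... + 2f(x_{9}) + f(x_10)].
Sum = 37.125.

37.125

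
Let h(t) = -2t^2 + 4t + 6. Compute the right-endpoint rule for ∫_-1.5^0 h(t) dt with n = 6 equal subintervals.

Δt = (0 − (-1.5))/6 = 0.25.
Right endpoints: -1.25, -1, -0.75, -0.5, -0.25, 0.
h(-1.25) = -2.125, h(-1) = 0, h(-0.75) = 1.875, h(-0.5) = 3.5, h(-0.25) = 4.875, h(0) = 6.
Sum = Δt · [h(-1.25) + h(-1) + h(-0.75) + ...].
Sum = 3.53125.

3.53125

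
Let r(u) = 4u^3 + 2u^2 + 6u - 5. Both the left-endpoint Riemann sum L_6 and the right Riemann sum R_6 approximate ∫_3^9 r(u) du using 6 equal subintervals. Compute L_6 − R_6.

-2988

L_6 = 5714.
R_6 = 8702.
L_6 − R_6 = -2988.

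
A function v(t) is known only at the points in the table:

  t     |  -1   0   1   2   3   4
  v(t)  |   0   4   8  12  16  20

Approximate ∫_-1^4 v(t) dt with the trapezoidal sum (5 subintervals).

50

Δt = 1.
T_5 = (1/2)·[0 + 2·4 + 2·8 + 2·12 + 2·16 + 20] = 50.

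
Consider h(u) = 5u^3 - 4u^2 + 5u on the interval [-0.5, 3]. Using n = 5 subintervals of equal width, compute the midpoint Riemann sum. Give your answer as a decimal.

Δu = (3 − (-0.5))/5 = 0.7.
Midpoints: -0.15, 0.55, 1.25, 1.95, 2.65.
h(-0.15) = -0.856875, h(0.55) = 2.371875, h(1.25) = 9.765625, h(1.95) = 31.614375, h(2.65) = 78.208125.
Sum = Δu · [h(-0.15) + h(0.55) + h(1.25) + h(1.95) + h(2.65)].
Sum = 84.7721875.

84.7721875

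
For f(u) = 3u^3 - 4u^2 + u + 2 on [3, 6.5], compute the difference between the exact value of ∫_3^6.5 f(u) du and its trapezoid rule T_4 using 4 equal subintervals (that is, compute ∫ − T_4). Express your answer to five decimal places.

Exact integral: ∫_3^6.5 f(u) du ≈ 971.5052083.
T_4 ≈ 988.8115234.
Error ≈ 971.5052083 − 988.8115234 ≈ -17.30632.

-17.30632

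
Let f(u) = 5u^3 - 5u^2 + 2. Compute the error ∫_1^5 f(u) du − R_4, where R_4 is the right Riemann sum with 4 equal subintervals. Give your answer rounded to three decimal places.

Exact integral: ∫_1^5 f(u) du ≈ 581.33333.
R_4 = 858.
Error ≈ 581.33333 − 858 ≈ -276.667.

-276.667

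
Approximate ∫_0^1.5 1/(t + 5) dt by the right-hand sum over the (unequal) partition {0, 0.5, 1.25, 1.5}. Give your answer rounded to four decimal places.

0.2494

Subinterval widths: 0.5, 0.75, 0.25.
Right endpoints: 0.5, 1.25, 1.5.
f(0.5) = 2/11, f(1.25) = 0.16, f(1.5) = 2/13.
Sum = Σ Δt_i · f(t_i).
Sum ≈ 0.2494.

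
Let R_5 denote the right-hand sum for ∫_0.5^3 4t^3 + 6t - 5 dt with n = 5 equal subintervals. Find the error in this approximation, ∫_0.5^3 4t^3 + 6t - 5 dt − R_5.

Exact integral: ∫_0.5^3 f(t) dt = 94.6875.
R_5 = 127.5.
Error = 94.6875 − 127.5 = -32.8125.

-32.8125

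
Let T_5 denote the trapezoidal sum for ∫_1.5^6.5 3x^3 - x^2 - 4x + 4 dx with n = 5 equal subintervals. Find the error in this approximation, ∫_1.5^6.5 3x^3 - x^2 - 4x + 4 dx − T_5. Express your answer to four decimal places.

-29.1667

Exact integral: ∫_1.5^6.5 f(x) dx ≈ 1184.583333.
T_5 = 1213.75.
Error ≈ 1184.583333 − 1213.75 ≈ -29.1667.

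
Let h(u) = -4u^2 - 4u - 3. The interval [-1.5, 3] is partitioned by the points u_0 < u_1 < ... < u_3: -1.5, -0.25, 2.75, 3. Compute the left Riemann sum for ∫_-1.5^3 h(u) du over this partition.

-25.3125

Subinterval widths: 1.25, 3, 0.25.
Left endpoints: -1.5, -0.25, 2.75.
h(-1.5) = -6, h(-0.25) = -2.25, h(2.75) = -44.25.
Sum = Σ Δu_i · h(u_i).
Sum = -25.3125.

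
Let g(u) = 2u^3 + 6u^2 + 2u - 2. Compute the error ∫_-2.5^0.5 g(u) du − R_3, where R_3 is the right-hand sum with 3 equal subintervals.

Exact integral: ∫_-2.5^0.5 g(u) du = 0.
R_3 = 0.75.
Error = 0 − 0.75 = -0.75.

-0.75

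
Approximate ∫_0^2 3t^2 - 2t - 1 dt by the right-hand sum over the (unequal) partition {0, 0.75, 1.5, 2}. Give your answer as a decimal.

Subinterval widths: 0.75, 0.75, 0.5.
Right endpoints: 0.75, 1.5, 2.
f(0.75) = -0.8125, f(1.5) = 2.75, f(2) = 7.
Sum = Σ Δt_i · f(t_i).
Sum = 4.953125.

4.953125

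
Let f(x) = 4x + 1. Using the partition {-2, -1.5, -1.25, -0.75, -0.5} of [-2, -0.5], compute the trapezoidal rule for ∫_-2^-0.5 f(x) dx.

Subinterval widths: 0.5, 0.25, 0.5, 0.25.
f(-2) = -7, f(-1.5) = -5, f(-1.25) = -4, f(-0.75) = -2, f(-0.5) = -1.
On each subinterval the trapezoid contributes (Δx_i/2)·[f(x_{i-1}) + f(x_i)].
Sum = -6.

-6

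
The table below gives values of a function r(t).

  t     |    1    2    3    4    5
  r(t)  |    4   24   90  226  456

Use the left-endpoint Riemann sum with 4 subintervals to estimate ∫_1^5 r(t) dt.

Δt = 1.
Sum = 1·[4 + 24 + 90 + 226] = 344.

344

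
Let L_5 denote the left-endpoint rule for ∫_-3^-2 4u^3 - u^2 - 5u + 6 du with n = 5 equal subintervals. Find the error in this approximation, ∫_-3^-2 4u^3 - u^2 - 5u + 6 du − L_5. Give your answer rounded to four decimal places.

Exact integral: ∫_-3^-2 f(u) du ≈ -52.833333.
L_5 = -60.64.
Error ≈ -52.833333 − (-60.64) ≈ 7.8067.

7.8067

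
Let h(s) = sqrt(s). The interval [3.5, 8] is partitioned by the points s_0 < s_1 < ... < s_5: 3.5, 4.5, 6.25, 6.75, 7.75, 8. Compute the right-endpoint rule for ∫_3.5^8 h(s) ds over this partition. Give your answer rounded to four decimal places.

Subinterval widths: 1, 1.75, 0.5, 1, 0.25.
Right endpoints: 4.5, 6.25, 6.75, 7.75, 8.
h(4.5) ≈ 2.1213, h(6.25) ≈ 2.5000, h(6.75) ≈ 2.5981, h(7.75) ≈ 2.7839, h(8) ≈ 2.8284.
Sum = Σ Δs_i · h(s_i).
Sum ≈ 11.2863.

11.2863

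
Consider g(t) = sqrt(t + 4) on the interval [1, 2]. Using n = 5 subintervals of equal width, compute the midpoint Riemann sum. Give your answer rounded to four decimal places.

2.3444

Δt = (2 − 1)/5 = 0.2.
Midpoints: 1.1, 1.3, 1.5, 1.7, 1.9.
g(1.1) ≈ 2.2583, g(1.3) ≈ 2.3022, g(1.5) ≈ 2.3452, g(1.7) ≈ 2.3875, g(1.9) ≈ 2.4290.
Sum = Δt · [g(1.1) + g(1.3) + g(1.5) + g(1.7) + g(1.9)].
Sum ≈ 2.3444.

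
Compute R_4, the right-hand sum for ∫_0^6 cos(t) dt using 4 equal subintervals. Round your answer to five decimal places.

-0.25482

Δt = (6 − 0)/4 = 1.5.
Right endpoints: 1.5, 3, 4.5, 6.
f(1.5) ≈ 0.07074, f(3) ≈ -0.98999, f(4.5) ≈ -0.21080, f(6) ≈ 0.96017.
Sum = Δt · [f(1.5) + f(3) + f(4.5) + f(6)].
Sum ≈ -0.25482.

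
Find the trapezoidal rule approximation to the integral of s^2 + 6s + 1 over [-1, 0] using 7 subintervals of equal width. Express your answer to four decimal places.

Δs = (0 − (-1))/7 = 1/7.
f(-1) = -4, f(-6/7) = -167/49, f(-5/7) = -136/49, f(-4/7) = -103/49, f(-3/7) = -68/49, f(-2/7) = -31/49, f(-1/7) = 8/49, f(0) = 1.
T_7 = (Δs/2)·[f(s_0) + 2f(s_1) + ... + 2f(s_{6}) + f(s_7)].
Sum ≈ -1.6633.

-1.6633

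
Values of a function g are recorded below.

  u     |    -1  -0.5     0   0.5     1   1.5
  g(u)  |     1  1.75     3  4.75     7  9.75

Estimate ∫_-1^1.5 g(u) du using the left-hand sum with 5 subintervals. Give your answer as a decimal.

8.75

Δu = 0.5.
Sum = 0.5·[1 + 1.75 + 3 + 4.75 + 7] = 8.75.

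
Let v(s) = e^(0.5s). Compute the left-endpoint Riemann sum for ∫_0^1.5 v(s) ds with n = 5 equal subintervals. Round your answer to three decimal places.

Δs = (1.5 − 0)/5 = 0.3.
Left endpoints: 0, 0.3, 0.6, 0.9, 1.2.
v(0) ≈ 1.000, v(0.3) ≈ 1.162, v(0.6) ≈ 1.350, v(0.9) ≈ 1.568, v(1.2) ≈ 1.822.
Sum = Δs · [v(0) + v(0.3) + v(0.6) + v(0.9) + v(1.2)].
Sum ≈ 2.071.

2.071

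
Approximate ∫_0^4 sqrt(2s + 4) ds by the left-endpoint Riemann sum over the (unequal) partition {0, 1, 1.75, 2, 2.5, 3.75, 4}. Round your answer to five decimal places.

Subinterval widths: 1, 0.75, 0.25, 0.5, 1.25, 0.25.
Left endpoints: 0, 1, 1.75, 2, 2.5, 3.75.
f(0) ≈ 2.00000, f(1) ≈ 2.44949, f(1.75) ≈ 2.73861, f(2) ≈ 2.82843, f(2.5) ≈ 3.00000, f(3.75) ≈ 3.39116.
Sum = Σ Δs_i · f(s_i).
Sum ≈ 10.53378.

10.53378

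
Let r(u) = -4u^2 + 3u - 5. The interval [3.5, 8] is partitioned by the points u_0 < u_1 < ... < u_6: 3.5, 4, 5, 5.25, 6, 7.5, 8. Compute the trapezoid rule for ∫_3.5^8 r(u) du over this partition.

-573.75

Subinterval widths: 0.5, 1, 0.25, 0.75, 1.5, 0.5.
r(3.5) = -43.5, r(4) = -57, r(5) = -90, r(5.25) = -99.5, r(6) = -131, r(7.5) = -207.5, r(8) = -237.
On each subinterval the trapezoid contributes (Δu_i/2)·[r(u_{i-1}) + r(u_i)].
Sum = -573.75.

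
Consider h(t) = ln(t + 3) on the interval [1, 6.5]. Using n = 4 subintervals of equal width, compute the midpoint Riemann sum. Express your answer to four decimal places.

Δt = (6.5 − 1)/4 = 1.375.
Midpoints: 1.6875, 3.0625, 4.4375, 5.8125.
h(1.6875) ≈ 1.5449, h(3.0625) ≈ 1.8021, h(4.4375) ≈ 2.0065, h(5.8125) ≈ 2.1762.
Sum = Δt · [h(1.6875) + h(3.0625) + h(4.4375) + h(5.8125)].
Sum ≈ 10.3534.

10.3534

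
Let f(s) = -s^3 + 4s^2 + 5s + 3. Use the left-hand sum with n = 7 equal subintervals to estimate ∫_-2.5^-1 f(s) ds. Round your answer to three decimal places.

23.510

Δs = (-1 − (-2.5))/7 = 3/14.
Left endpoints: -2.5, -16/7, -29/14, -13/7, -23/14, -10/7, -17/14.
f(-2.5) = 31.125, f(-16/7) = 8373/343, f(-29/14) = 51297/2744, f(-13/7) = 4773/343, f(-23/14) = 27483/2744, f(-10/7) = 2379/343, f(-17/14) = 12669/2744.
Sum = Δs · [f(-2.5) + f(-16/7) + f(-29/14) + ...].
Sum ≈ 23.510.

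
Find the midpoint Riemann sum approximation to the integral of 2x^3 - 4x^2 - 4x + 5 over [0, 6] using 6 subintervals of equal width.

Δx = (6 − 0)/6 = 1.
Midpoints: 0.5, 1.5, 2.5, 3.5, 4.5, 5.5.
f(0.5) = 2.25, f(1.5) = -3.25, f(2.5) = 1.25, f(3.5) = 27.75, f(4.5) = 88.25, f(5.5) = 194.75.
Sum = Δx · [f(0.5) + f(1.5) + f(2.5) + ...].
Sum = 311.

311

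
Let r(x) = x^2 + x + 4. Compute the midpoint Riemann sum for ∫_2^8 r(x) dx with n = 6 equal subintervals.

221.5

Δx = (8 − 2)/6 = 1.
Midpoints: 2.5, 3.5, 4.5, 5.5, 6.5, 7.5.
r(2.5) = 12.75, r(3.5) = 19.75, r(4.5) = 28.75, r(5.5) = 39.75, r(6.5) = 52.75, r(7.5) = 67.75.
Sum = Δx · [r(2.5) + r(3.5) + r(4.5) + ...].
Sum = 221.5.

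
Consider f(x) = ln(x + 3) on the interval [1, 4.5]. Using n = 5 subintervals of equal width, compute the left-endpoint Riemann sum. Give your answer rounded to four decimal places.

Δx = (4.5 − 1)/5 = 0.7.
Left endpoints: 1, 1.7, 2.4, 3.1, 3.8.
f(1) ≈ 1.3863, f(1.7) ≈ 1.5476, f(2.4) ≈ 1.6864, f(3.1) ≈ 1.8083, f(3.8) ≈ 1.9169.
Sum = Δx · [f(1) + f(1.7) + f(2.4) + f(3.1) + f(3.8)].
Sum ≈ 5.8418.

5.8418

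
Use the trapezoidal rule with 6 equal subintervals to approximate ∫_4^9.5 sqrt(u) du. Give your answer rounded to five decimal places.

14.18117

Δu = (9.5 − 4)/6 = 11/12.
f(4) ≈ 2.00000, f(59/12) ≈ 2.21736, f(35/6) ≈ 2.41523, f(6.75) ≈ 2.59808, f(23/3) ≈ 2.76887, f(103/12) ≈ 2.92973, f(9.5) ≈ 3.08221.
T_6 = (Δu/2)·[f(u_0) + 2f(u_1) + ... + 2f(u_{5}) + f(u_6)].
Sum ≈ 14.18117.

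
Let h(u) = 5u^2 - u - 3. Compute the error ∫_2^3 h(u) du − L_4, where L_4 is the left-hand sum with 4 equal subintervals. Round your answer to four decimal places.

2.9479

Exact integral: ∫_2^3 h(u) du ≈ 26.166667.
L_4 = 23.21875.
Error ≈ 26.166667 − 23.21875 ≈ 2.9479.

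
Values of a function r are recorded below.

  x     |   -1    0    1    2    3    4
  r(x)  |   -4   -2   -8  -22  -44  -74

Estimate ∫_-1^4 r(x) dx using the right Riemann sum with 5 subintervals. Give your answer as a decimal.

-150

Δx = 1.
Sum = 1·[(-2) + (-8) + (-22) + (-44) + (-74)] = -150.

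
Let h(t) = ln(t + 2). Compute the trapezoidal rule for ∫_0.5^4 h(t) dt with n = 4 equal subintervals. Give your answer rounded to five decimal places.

4.94504

Δt = (4 − 0.5)/4 = 0.875.
h(0.5) ≈ 0.91629, h(1.375) ≈ 1.21640, h(2.25) ≈ 1.44692, h(3.125) ≈ 1.63413, h(4) ≈ 1.79176.
T_4 = (Δt/2)·[h(t_0) + 2h(t_1) + 2h(t_2) + 2h(t_3) + h(t_4)].
Sum ≈ 4.94504.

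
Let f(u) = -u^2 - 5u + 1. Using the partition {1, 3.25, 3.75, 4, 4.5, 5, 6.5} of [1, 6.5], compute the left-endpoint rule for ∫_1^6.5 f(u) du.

Subinterval widths: 2.25, 0.5, 0.25, 0.5, 0.5, 1.5.
Left endpoints: 1, 3.25, 3.75, 4, 4.5, 5.
f(1) = -5, f(3.25) = -25.8125, f(3.75) = -31.8125, f(4) = -35, f(4.5) = -41.75, f(5) = -49.
Sum = Σ Δu_i · f(u_i).
Sum = -143.984375.

-143.984375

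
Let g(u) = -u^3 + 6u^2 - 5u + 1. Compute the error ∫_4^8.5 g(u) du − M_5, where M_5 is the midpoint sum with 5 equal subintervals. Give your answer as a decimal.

-3.8728125

Exact integral: ∫_4^8.5 g(u) du = -276.890625.
M_5 = -273.0178125.
Error = -276.890625 − (-273.0178125) = -3.8728125.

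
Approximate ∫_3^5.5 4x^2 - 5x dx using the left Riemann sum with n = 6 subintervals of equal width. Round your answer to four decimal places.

Δx = (5.5 − 3)/6 = 5/12.
Left endpoints: 3, 41/12, 23/6, 4.25, 14/3, 61/12.
f(3) = 21, f(41/12) = 533/18, f(23/6) = 713/18, f(4.25) = 51, f(14/3) = 574/9, f(61/12) = 1403/18.
Sum = Δx · [f(3) + f(41/12) + f(23/6) + ...].
Sum ≈ 117.8935.

117.8935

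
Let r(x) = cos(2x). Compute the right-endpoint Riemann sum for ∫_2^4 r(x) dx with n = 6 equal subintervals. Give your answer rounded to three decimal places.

0.925

Δx = (4 − 2)/6 = 1/3.
Right endpoints: 7/3, 8/3, 3, 10/3, 11/3, 4.
r(7/3) ≈ -0.046, r(8/3) ≈ 0.582, r(3) ≈ 0.960, r(10/3) ≈ 0.927, r(11/3) ≈ 0.497, r(4) ≈ -0.146.
Sum = Δx · [r(7/3) + r(8/3) + r(3) + ...].
Sum ≈ 0.925.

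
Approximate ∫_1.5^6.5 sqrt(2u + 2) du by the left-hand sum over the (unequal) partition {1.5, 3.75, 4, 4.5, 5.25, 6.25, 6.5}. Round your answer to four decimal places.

Subinterval widths: 2.25, 0.25, 0.5, 0.75, 1, 0.25.
Left endpoints: 1.5, 3.75, 4, 4.5, 5.25, 6.25.
f(1.5) ≈ 2.2361, f(3.75) ≈ 3.0822, f(4) ≈ 3.1623, f(4.5) ≈ 3.3166, f(5.25) ≈ 3.5355, f(6.25) ≈ 3.8079.
Sum = Σ Δu_i · f(u_i).
Sum ≈ 14.3578.

14.3578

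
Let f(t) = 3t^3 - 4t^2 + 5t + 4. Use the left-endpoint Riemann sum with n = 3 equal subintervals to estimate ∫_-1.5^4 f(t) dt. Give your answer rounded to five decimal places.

Δt = (4 − (-1.5))/3 = 11/6.
Left endpoints: -1.5, 1/3, 13/6.
f(-1.5) = -22.625, f(1/3) = 16/3, f(13/6) = 1913/72.
Sum = Δt · [f(-1.5) + f(1/3) + f(13/6)].
Sum ≈ 17.00926.

17.00926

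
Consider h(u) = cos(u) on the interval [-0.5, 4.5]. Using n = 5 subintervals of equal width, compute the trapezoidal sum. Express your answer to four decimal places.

Δu = (4.5 − (-0.5))/5 = 1.
h(-0.5) ≈ 0.8776, h(0.5) ≈ 0.8776, h(1.5) ≈ 0.0707, h(2.5) ≈ -0.8011, h(3.5) ≈ -0.9365, h(4.5) ≈ -0.2108.
T_5 = (Δu/2)·[h(u_0) + 2h(u_1) + ... + 2h(u_{4}) + h(u_5)].
Sum ≈ -0.4559.

-0.4559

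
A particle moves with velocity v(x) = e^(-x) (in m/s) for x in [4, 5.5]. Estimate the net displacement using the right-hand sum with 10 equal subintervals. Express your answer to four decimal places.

0.0132

Δx = (5.5 − 4)/10 = 0.15.
Right endpoints: 4.15, 4.3, 4.45, 4.6, 4.75, 4.9, 5.05, 5.2, 5.35, 5.5.
v(4.15) ≈ 0.0158, v(4.3) ≈ 0.0136, v(4.45) ≈ 0.0117, v(4.6) ≈ 0.0101, v(4.75) ≈ 0.0087, v(4.9) ≈ 0.0074, v(5.05) ≈ 0.0064, v(5.2) ≈ 0.0055, v(5.35) ≈ 0.0047, v(5.5) ≈ 0.0041.
Sum = Δx · [v(4.15) + v(4.3) + v(4.45) + ...].
Sum ≈ 0.0132.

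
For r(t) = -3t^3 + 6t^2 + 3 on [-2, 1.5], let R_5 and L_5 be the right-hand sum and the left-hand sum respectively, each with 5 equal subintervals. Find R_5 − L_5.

-31.2375

R_5 = 28.1925.
L_5 = 59.43.
R_5 − L_5 = -31.2375.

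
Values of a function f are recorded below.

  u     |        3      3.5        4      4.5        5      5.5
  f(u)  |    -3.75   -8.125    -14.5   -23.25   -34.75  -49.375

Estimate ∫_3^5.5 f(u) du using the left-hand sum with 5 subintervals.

Δu = 0.5.
Sum = 0.5·[(-3.75) + (-8.125) + (-14.5) + (-23.25) + (-34.75)] = -42.1875.

-42.1875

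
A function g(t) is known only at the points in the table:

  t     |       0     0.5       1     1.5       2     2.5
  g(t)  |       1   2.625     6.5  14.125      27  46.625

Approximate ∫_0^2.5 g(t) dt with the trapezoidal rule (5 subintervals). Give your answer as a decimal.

37.03125

Δt = 0.5.
T_5 = (0.5/2)·[1 + 2·2.625 + 2·6.5 + 2·14.125 + 2·27 + 46.625] = 37.03125.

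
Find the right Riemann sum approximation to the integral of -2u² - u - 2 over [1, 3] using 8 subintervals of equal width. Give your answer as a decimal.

Δu = (3 − 1)/8 = 0.25.
Right endpoints: 1.25, 1.5, 1.75, 2, 2.25, 2.5, 2.75, 3.
f(1.25) = -6.375, f(1.5) = -8, f(1.75) = -9.875, f(2) = -12, f(2.25) = -14.375, f(2.5) = -17, f(2.75) = -19.875, f(3) = -23.
Sum = Δu · [f(1.25) + f(1.5) + f(1.75) + ...].
Sum = -27.625.

-27.625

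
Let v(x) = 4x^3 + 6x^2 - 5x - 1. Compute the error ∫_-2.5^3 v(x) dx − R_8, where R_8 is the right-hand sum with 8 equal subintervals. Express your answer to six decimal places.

-58.727539

Exact integral: ∫_-2.5^3 v(x) dx = 114.8125.
R_8 ≈ 173.54003906.
Error ≈ 114.8125 − 173.54003906 ≈ -58.727539.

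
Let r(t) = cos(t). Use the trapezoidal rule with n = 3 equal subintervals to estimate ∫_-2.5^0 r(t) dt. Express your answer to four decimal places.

Δt = (0 − (-2.5))/3 = 5/6.
r(-2.5) ≈ -0.8011, r(-5/3) ≈ -0.0957, r(-5/6) ≈ 0.6724, r(0) ≈ 1.0000.
T_3 = (Δt/2)·[r(t_0) + 2r(t_1) + 2r(t_2) + r(t_3)].
Sum ≈ 0.5634.

0.5634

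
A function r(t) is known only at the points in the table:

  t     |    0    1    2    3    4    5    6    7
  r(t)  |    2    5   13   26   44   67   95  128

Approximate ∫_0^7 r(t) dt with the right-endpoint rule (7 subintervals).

Δt = 1.
Sum = 1·[5 + 13 + 26 + 44 + 67 + 95 + 128] = 378.

378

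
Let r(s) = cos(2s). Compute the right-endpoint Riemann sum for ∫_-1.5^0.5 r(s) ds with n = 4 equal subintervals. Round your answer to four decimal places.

Δs = (0.5 − (-1.5))/4 = 0.5.
Right endpoints: -1, -0.5, 0, 0.5.
r(-1) ≈ -0.4161, r(-0.5) ≈ 0.5403, r(0) ≈ 1.0000, r(0.5) ≈ 0.5403.
Sum = Δs · [r(-1) + r(-0.5) + r(0) + r(0.5)].
Sum ≈ 0.8322.

0.8322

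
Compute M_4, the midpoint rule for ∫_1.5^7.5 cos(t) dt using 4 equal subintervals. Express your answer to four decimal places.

-0.0655

Δt = (7.5 − 1.5)/4 = 1.5.
Midpoints: 2.25, 3.75, 5.25, 6.75.
f(2.25) ≈ -0.6282, f(3.75) ≈ -0.8206, f(5.25) ≈ 0.5121, f(6.75) ≈ 0.8930.
Sum = Δt · [f(2.25) + f(3.75) + f(5.25) + f(6.75)].
Sum ≈ -0.0655.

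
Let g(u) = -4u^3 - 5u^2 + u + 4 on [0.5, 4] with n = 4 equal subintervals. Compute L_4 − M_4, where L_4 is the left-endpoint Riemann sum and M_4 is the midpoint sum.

123.265625

L_4 = -210.109375.
M_4 = -333.375.
L_4 − M_4 = 123.265625.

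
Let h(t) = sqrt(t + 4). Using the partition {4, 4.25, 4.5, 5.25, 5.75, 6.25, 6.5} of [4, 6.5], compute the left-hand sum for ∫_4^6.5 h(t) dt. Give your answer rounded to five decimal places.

7.49411

Subinterval widths: 0.25, 0.25, 0.75, 0.5, 0.5, 0.25.
Left endpoints: 4, 4.25, 4.5, 5.25, 5.75, 6.25.
h(4) ≈ 2.82843, h(4.25) ≈ 2.87228, h(4.5) ≈ 2.91548, h(5.25) ≈ 3.04138, h(5.75) ≈ 3.12250, h(6.25) ≈ 3.20156.
Sum = Σ Δt_i · h(t_i).
Sum ≈ 7.49411.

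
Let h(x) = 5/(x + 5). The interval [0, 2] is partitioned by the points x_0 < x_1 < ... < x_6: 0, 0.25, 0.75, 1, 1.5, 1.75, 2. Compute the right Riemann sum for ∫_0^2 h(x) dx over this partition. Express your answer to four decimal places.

Subinterval widths: 0.25, 0.5, 0.25, 0.5, 0.25, 0.25.
Right endpoints: 0.25, 0.75, 1, 1.5, 1.75, 2.
h(0.25) = 20/21, h(0.75) = 20/23, h(1) = 5/6, h(1.5) = 10/13, h(1.75) = 20/27, h(2) = 5/7.
Sum = Σ Δx_i · h(x_i).
Sum ≈ 1.6296.

1.6296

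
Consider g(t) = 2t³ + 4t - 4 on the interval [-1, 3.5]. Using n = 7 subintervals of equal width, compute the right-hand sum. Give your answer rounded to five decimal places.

115.34694

Δt = (3.5 − (-1))/7 = 9/14.
Right endpoints: -5/14, 2/7, 13/14, 11/7, 31/14, 20/7, 3.5.
g(-5/14) = -7573/1372, g(2/7) = -964/343, g(13/14) = 1805/1372, g(11/7) = 3446/343, g(31/14) = 36455/1372, g(20/7) = 18548/343, g(3.5) = 95.75.
Sum = Δt · [g(-5/14) + g(2/7) + g(13/14) + ...].
Sum ≈ 115.34694.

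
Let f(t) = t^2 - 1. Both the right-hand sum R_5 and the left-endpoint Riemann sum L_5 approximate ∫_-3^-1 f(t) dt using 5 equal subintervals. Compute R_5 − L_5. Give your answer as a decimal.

R_5 = 5.12.
L_5 = 8.32.
R_5 − L_5 = -3.2.

-3.2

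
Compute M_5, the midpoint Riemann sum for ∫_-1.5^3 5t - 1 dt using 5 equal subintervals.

Δt = (3 − (-1.5))/5 = 0.9.
Midpoints: -1.05, -0.15, 0.75, 1.65, 2.55.
f(-1.05) = -6.25, f(-0.15) = -1.75, f(0.75) = 2.75, f(1.65) = 7.25, f(2.55) = 11.75.
Sum = Δt · [f(-1.05) + f(-0.15) + f(0.75) + f(1.65) + f(2.55)].
Sum = 12.375.

12.375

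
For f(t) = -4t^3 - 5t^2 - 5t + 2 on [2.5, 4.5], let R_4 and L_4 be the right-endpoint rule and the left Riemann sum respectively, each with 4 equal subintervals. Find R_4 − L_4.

R_4 = -627.25.
L_4 = -436.25.
R_4 − L_4 = -191.

-191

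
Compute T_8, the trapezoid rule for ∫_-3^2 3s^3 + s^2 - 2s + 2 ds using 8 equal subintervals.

-23.22265625

Δs = (2 − (-3))/8 = 0.625.
f(-3) = -64, f(-2.375) = -14233/512, f(-1.75) = -7.515625, f(-1.125) = 637/512, f(-0.5) = 2.875, f(0.125) = 907/512, f(0.75) = 2.328125, f(1.375) = 4577/512, f(2) = 26.
T_8 = (Δs/2)·[f(s_0) + 2f(s_1) + ... + 2f(s_{7}) + f(s_8)].
Sum = -23.22265625.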